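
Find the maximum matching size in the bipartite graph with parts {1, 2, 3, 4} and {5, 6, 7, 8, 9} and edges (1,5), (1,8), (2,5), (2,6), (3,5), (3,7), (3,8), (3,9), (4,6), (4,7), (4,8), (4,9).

Step 1: List the neighbors of each left vertex:
  1: 5, 8
  2: 5, 6
  3: 5, 7, 8, 9
  4: 6, 7, 8, 9

Step 2: Greedily match left vertices, then look for augmenting paths:
  Match 1 -- 5
  Match 2 -- 6
  Match 3 -- 7
  Match 4 -- 8
  No augmenting path remains.

Step 3: Verify this is maximum:
  Matching size 4 = min(|L|, |R|) = min(4, 5), which is an upper bound, so this matching is maximum.

Maximum matching: {(1,5), (2,6), (3,7), (4,8)}
Size: 4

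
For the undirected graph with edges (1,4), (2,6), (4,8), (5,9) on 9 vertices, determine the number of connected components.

Step 1: Build adjacency list from edges:
  1: 4
  2: 6
  3: (none)
  4: 1, 8
  5: 9
  6: 2
  7: (none)
  8: 4
  9: 5

Step 2: Run BFS/DFS from vertex 1:
  Visited: {1, 4, 8}
  Reached 3 of 9 vertices

Step 3: Only 3 of 9 vertices reached. Graph is disconnected.
Connected components: {1, 4, 8}, {2, 6}, {3}, {5, 9}, {7}
Number of connected components: 5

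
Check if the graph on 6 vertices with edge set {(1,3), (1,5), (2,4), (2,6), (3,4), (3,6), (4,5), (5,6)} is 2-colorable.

Step 1: Attempt 2-coloring using BFS:
  Start at vertex 1, assign color 0
  Color vertex 3 with color 1 (neighbor of 1)
  Color vertex 5 with color 1 (neighbor of 1)
  Color vertex 4 with color 0 (neighbor of 3)
  Color vertex 6 with color 0 (neighbor of 3)
  Color vertex 2 with color 1 (neighbor of 4)

Step 2: 2-coloring succeeded. No conflicts found.
  Set A (color 0): {1, 4, 6}
  Set B (color 1): {2, 3, 5}

The graph is bipartite with partition {1, 4, 6}, {2, 3, 5}.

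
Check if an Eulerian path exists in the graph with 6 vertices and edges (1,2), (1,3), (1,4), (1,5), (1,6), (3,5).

Step 1: Find the degree of each vertex:
  deg(1) = 5
  deg(2) = 1
  deg(3) = 2
  deg(4) = 1
  deg(5) = 2
  deg(6) = 1

Step 2: Count vertices with odd degree:
  Odd-degree vertices: 1, 2, 4, 6 (4 total)

Step 3: Apply Euler's theorem:
  - Eulerian circuit exists iff graph is connected and all vertices have even degree
  - Eulerian path exists iff graph is connected and has 0 or 2 odd-degree vertices

Graph has 4 odd-degree vertices (need 0 or 2).
Neither Eulerian path nor Eulerian circuit exists.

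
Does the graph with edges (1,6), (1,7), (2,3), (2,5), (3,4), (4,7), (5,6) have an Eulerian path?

Step 1: Find the degree of each vertex:
  deg(1) = 2
  deg(2) = 2
  deg(3) = 2
  deg(4) = 2
  deg(5) = 2
  deg(6) = 2
  deg(7) = 2

Step 2: Count vertices with odd degree:
  All vertices have even degree (0 odd-degree vertices)

Step 3: Apply Euler's theorem:
  - Eulerian circuit exists iff graph is connected and all vertices have even degree
  - Eulerian path exists iff graph is connected and has 0 or 2 odd-degree vertices

Graph is connected with 0 odd-degree vertices.
Both Eulerian circuit and Eulerian path exist.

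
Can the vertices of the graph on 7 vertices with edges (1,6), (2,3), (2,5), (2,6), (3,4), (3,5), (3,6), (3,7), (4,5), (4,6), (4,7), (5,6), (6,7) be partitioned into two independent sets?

Step 1: Attempt 2-coloring using BFS:
  Start at vertex 1, assign color 0
  Color vertex 6 with color 1 (neighbor of 1)
  Color vertex 2 with color 0 (neighbor of 6)
  Color vertex 3 with color 0 (neighbor of 6)
  Color vertex 4 with color 0 (neighbor of 6)
  Color vertex 5 with color 0 (neighbor of 6)
  Color vertex 7 with color 0 (neighbor of 6)

Step 2: Conflict found! Vertices 2 and 3 are adjacent but have the same color.
This means the graph contains an odd cycle.

The graph is NOT bipartite.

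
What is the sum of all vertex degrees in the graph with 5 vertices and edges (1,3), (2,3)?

Step 1: Count edges incident to each vertex:
  deg(1) = 1 (neighbors: 3)
  deg(2) = 1 (neighbors: 3)
  deg(3) = 2 (neighbors: 1, 2)
  deg(4) = 0 (neighbors: none)
  deg(5) = 0 (neighbors: none)

Step 2: Sum all degrees:
  1 + 1 + 2 + 0 + 0 = 4

Verification: sum of degrees = 2 * |E| = 2 * 2 = 4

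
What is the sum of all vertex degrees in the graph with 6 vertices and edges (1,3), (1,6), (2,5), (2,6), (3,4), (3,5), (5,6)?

Step 1: Count edges incident to each vertex:
  deg(1) = 2 (neighbors: 3, 6)
  deg(2) = 2 (neighbors: 5, 6)
  deg(3) = 3 (neighbors: 1, 4, 5)
  deg(4) = 1 (neighbors: 3)
  deg(5) = 3 (neighbors: 2, 3, 6)
  deg(6) = 3 (neighbors: 1, 2, 5)

Step 2: Sum all degrees:
  2 + 2 + 3 + 1 + 3 + 3 = 14

Verification: sum of degrees = 2 * |E| = 2 * 7 = 14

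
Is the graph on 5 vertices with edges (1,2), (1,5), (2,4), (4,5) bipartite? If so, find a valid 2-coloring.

Step 1: Attempt 2-coloring using BFS:
  Start at vertex 1, assign color 0
  Color vertex 2 with color 1 (neighbor of 1)
  Color vertex 5 with color 1 (neighbor of 1)
  Color vertex 4 with color 0 (neighbor of 2)
  Start new component at vertex 3, assign color 0

Step 2: 2-coloring succeeded. No conflicts found.
  Set A (color 0): {1, 3, 4}
  Set B (color 1): {2, 5}

The graph is bipartite with partition {1, 3, 4}, {2, 5}.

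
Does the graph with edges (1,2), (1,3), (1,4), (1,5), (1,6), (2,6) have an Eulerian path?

Step 1: Find the degree of each vertex:
  deg(1) = 5
  deg(2) = 2
  deg(3) = 1
  deg(4) = 1
  deg(5) = 1
  deg(6) = 2

Step 2: Count vertices with odd degree:
  Odd-degree vertices: 1, 3, 4, 5 (4 total)

Step 3: Apply Euler's theorem:
  - Eulerian circuit exists iff graph is connected and all vertices have even degree
  - Eulerian path exists iff graph is connected and has 0 or 2 odd-degree vertices

Graph has 4 odd-degree vertices (need 0 or 2).
Neither Eulerian path nor Eulerian circuit exists.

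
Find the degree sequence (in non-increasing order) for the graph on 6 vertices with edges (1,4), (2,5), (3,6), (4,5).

Step 1: Count edges incident to each vertex:
  deg(1) = 1 (neighbors: 4)
  deg(2) = 1 (neighbors: 5)
  deg(3) = 1 (neighbors: 6)
  deg(4) = 2 (neighbors: 1, 5)
  deg(5) = 2 (neighbors: 2, 4)
  deg(6) = 1 (neighbors: 3)

Step 2: Sort degrees in non-increasing order:
  Degrees: [1, 1, 1, 2, 2, 1] -> sorted: [2, 2, 1, 1, 1, 1]

Degree sequence: [2, 2, 1, 1, 1, 1]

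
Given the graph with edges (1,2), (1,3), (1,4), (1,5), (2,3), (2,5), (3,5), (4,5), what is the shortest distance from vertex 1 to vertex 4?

Step 1: Build adjacency list:
  1: 2, 3, 4, 5
  2: 1, 3, 5
  3: 1, 2, 5
  4: 1, 5
  5: 1, 2, 3, 4

Step 2: BFS from vertex 1 to find shortest path to 4:
  vertex 2 reached at distance 1
  vertex 3 reached at distance 1
  vertex 4 reached at distance 1

Step 3: Shortest path: 1 -> 4
Path length: 1 edge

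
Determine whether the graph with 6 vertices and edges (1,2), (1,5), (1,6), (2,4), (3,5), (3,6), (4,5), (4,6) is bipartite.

Step 1: Attempt 2-coloring using BFS:
  Start at vertex 1, assign color 0
  Color vertex 2 with color 1 (neighbor of 1)
  Color vertex 5 with color 1 (neighbor of 1)
  Color vertex 6 with color 1 (neighbor of 1)
  Color vertex 4 with color 0 (neighbor of 2)
  Color vertex 3 with color 0 (neighbor of 5)

Step 2: 2-coloring succeeded. No conflicts found.
  Set A (color 0): {1, 3, 4}
  Set B (color 1): {2, 5, 6}

The graph is bipartite with partition {1, 3, 4}, {2, 5, 6}.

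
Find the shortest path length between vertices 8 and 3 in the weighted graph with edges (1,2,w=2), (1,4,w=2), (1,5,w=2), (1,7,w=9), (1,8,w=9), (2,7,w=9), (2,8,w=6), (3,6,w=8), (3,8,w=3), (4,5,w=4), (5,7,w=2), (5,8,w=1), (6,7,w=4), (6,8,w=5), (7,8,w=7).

Step 1: Build adjacency list with weights:
  1: 2(w=2), 4(w=2), 5(w=2), 7(w=9), 8(w=9)
  2: 1(w=2), 7(w=9), 8(w=6)
  3: 6(w=8), 8(w=3)
  4: 1(w=2), 5(w=4)
  5: 1(w=2), 4(w=4), 7(w=2), 8(w=1)
  6: 3(w=8), 7(w=4), 8(w=5)
  7: 1(w=9), 2(w=9), 5(w=2), 6(w=4), 8(w=7)
  8: 1(w=9), 2(w=6), 3(w=3), 5(w=1), 6(w=5), 7(w=7)

Step 2: Apply Dijkstra's algorithm from vertex 8:
  Visit vertex 8 (distance=0)
    Update dist[1] = 9
    Update dist[2] = 6
    Update dist[3] = 3
    Update dist[5] = 1
    Update dist[6] = 5
    Update dist[7] = 7
  Visit vertex 5 (distance=1)
    Update dist[1] = 3
    Update dist[4] = 5
    Update dist[7] = 3
  Visit vertex 1 (distance=3)
    Update dist[2] = 5
  Visit vertex 3 (distance=3)

Step 3: Shortest path: 8 -> 3
Total weight: 3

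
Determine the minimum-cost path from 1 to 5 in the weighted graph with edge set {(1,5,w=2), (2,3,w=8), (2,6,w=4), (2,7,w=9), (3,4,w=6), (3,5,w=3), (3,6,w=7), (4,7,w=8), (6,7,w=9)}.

Step 1: Build adjacency list with weights:
  1: 5(w=2)
  2: 3(w=8), 6(w=4), 7(w=9)
  3: 2(w=8), 4(w=6), 5(w=3), 6(w=7)
  4: 3(w=6), 7(w=8)
  5: 1(w=2), 3(w=3)
  6: 2(w=4), 3(w=7), 7(w=9)
  7: 2(w=9), 4(w=8), 6(w=9)

Step 2: Apply Dijkstra's algorithm from vertex 1:
  Visit vertex 1 (distance=0)
    Update dist[5] = 2
  Visit vertex 5 (distance=2)
    Update dist[3] = 5

Step 3: Shortest path: 1 -> 5
Total weight: 2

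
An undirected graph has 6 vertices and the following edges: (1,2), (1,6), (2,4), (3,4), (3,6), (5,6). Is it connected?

Step 1: Build adjacency list from edges:
  1: 2, 6
  2: 1, 4
  3: 4, 6
  4: 2, 3
  5: 6
  6: 1, 3, 5

Step 2: Run BFS/DFS from vertex 1:
  Visited: {1, 2, 6, 4, 3, 5}
  Reached 6 of 6 vertices

Step 3: All 6 vertices reached from vertex 1, so the graph is connected.
Answer: Yes, the graph is connected.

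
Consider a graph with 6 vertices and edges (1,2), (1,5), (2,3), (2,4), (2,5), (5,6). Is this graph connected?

Step 1: Build adjacency list from edges:
  1: 2, 5
  2: 1, 3, 4, 5
  3: 2
  4: 2
  5: 1, 2, 6
  6: 5

Step 2: Run BFS/DFS from vertex 1:
  Visited: {1, 2, 5, 3, 4, 6}
  Reached 6 of 6 vertices

Step 3: All 6 vertices reached from vertex 1, so the graph is connected.
Answer: Yes, the graph is connected.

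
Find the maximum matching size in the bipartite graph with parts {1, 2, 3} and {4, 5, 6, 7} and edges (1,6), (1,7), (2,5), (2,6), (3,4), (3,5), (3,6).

Step 1: List the neighbors of each left vertex:
  1: 6, 7
  2: 5, 6
  3: 4, 5, 6

Step 2: Greedily match left vertices, then look for augmenting paths:
  Match 1 -- 6
  Match 2 -- 5
  Match 3 -- 4
  No augmenting path remains.

Step 3: Verify this is maximum:
  Matching size 3 = min(|L|, |R|) = min(3, 4), which is an upper bound, so this matching is maximum.

Maximum matching: {(1,6), (2,5), (3,4)}
Size: 3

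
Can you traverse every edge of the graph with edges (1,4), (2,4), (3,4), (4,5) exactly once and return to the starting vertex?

Step 1: Find the degree of each vertex:
  deg(1) = 1
  deg(2) = 1
  deg(3) = 1
  deg(4) = 4
  deg(5) = 1

Step 2: Count vertices with odd degree:
  Odd-degree vertices: 1, 2, 3, 5 (4 total)

Step 3: Apply Euler's theorem:
  - Eulerian circuit exists iff graph is connected and all vertices have even degree
  - Eulerian path exists iff graph is connected and has 0 or 2 odd-degree vertices

Graph has 4 odd-degree vertices (need 0 or 2).
Neither Eulerian path nor Eulerian circuit exists.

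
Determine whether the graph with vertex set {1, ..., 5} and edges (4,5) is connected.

Step 1: Build adjacency list from edges:
  1: (none)
  2: (none)
  3: (none)
  4: 5
  5: 4

Step 2: Run BFS/DFS from vertex 1:
  Visited: {1}
  Reached 1 of 5 vertices

Step 3: Only 1 of 5 vertices reached. Graph is disconnected.
Connected components: {1}, {2}, {3}, {4, 5}
Answer: No, the graph is not connected (4 components).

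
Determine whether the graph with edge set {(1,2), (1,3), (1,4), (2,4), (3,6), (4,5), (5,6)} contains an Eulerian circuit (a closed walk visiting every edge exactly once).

Step 1: Find the degree of each vertex:
  deg(1) = 3
  deg(2) = 2
  deg(3) = 2
  deg(4) = 3
  deg(5) = 2
  deg(6) = 2

Step 2: Count vertices with odd degree:
  Odd-degree vertices: 1, 4 (2 total)

Step 3: Apply Euler's theorem:
  - Eulerian circuit exists iff graph is connected and all vertices have even degree
  - Eulerian path exists iff graph is connected and has 0 or 2 odd-degree vertices

Graph is connected with exactly 2 odd-degree vertices (1, 4).
Eulerian path exists (starting and ending at the odd-degree vertices), but no Eulerian circuit.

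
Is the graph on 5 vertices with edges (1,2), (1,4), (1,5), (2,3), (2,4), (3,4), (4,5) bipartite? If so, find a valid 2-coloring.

Step 1: Attempt 2-coloring using BFS:
  Start at vertex 1, assign color 0
  Color vertex 2 with color 1 (neighbor of 1)
  Color vertex 4 with color 1 (neighbor of 1)
  Color vertex 5 with color 1 (neighbor of 1)
  Color vertex 3 with color 0 (neighbor of 2)

Step 2: Conflict found! Vertices 2 and 4 are adjacent but have the same color.
This means the graph contains an odd cycle.

The graph is NOT bipartite.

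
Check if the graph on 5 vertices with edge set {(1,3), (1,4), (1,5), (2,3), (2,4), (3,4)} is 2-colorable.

Step 1: Attempt 2-coloring using BFS:
  Start at vertex 1, assign color 0
  Color vertex 3 with color 1 (neighbor of 1)
  Color vertex 4 with color 1 (neighbor of 1)
  Color vertex 5 with color 1 (neighbor of 1)
  Color vertex 2 with color 0 (neighbor of 3)

Step 2: Conflict found! Vertices 3 and 4 are adjacent but have the same color.
This means the graph contains an odd cycle.

The graph is NOT bipartite.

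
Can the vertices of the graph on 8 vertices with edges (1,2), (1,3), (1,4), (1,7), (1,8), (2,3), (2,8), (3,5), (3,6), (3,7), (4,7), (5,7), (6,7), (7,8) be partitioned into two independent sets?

Step 1: Attempt 2-coloring using BFS:
  Start at vertex 1, assign color 0
  Color vertex 2 with color 1 (neighbor of 1)
  Color vertex 3 with color 1 (neighbor of 1)
  Color vertex 4 with color 1 (neighbor of 1)
  Color vertex 7 with color 1 (neighbor of 1)
  Color vertex 8 with color 1 (neighbor of 1)

Step 2: Conflict found! Vertices 2 and 3 are adjacent but have the same color.
This means the graph contains an odd cycle.

The graph is NOT bipartite.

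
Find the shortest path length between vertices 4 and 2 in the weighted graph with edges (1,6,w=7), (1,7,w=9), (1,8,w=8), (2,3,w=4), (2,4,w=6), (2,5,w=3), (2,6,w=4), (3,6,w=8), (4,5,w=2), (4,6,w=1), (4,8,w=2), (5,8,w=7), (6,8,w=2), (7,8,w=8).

Step 1: Build adjacency list with weights:
  1: 6(w=7), 7(w=9), 8(w=8)
  2: 3(w=4), 4(w=6), 5(w=3), 6(w=4)
  3: 2(w=4), 6(w=8)
  4: 2(w=6), 5(w=2), 6(w=1), 8(w=2)
  5: 2(w=3), 4(w=2), 8(w=7)
  6: 1(w=7), 2(w=4), 3(w=8), 4(w=1), 8(w=2)
  7: 1(w=9), 8(w=8)
  8: 1(w=8), 4(w=2), 5(w=7), 6(w=2), 7(w=8)

Step 2: Apply Dijkstra's algorithm from vertex 4:
  Visit vertex 4 (distance=0)
    Update dist[2] = 6
    Update dist[5] = 2
    Update dist[6] = 1
    Update dist[8] = 2
  Visit vertex 6 (distance=1)
    Update dist[1] = 8
    Update dist[2] = 5
    Update dist[3] = 9
  Visit vertex 5 (distance=2)
  Visit vertex 8 (distance=2)
    Update dist[7] = 10
  Visit vertex 2 (distance=5)

Step 3: Shortest path: 4 -> 5 -> 2
Total weight: 2 + 3 = 5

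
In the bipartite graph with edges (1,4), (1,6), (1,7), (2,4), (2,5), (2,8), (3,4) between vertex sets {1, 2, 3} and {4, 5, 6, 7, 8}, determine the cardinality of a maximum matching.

Step 1: List the neighbors of each left vertex:
  1: 4, 6, 7
  2: 4, 5, 8
  3: 4

Step 2: Greedily match left vertices, then look for augmenting paths:
  Match 1 -- 6
  Match 2 -- 5
  Match 3 -- 4
  No augmenting path remains.

Step 3: Verify this is maximum:
  Matching size 3 = min(|L|, |R|) = min(3, 5), which is an upper bound, so this matching is maximum.

Maximum matching: {(1,6), (2,5), (3,4)}
Size: 3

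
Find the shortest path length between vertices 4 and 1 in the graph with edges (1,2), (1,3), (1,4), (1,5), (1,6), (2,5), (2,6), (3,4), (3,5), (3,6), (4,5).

Step 1: Build adjacency list:
  1: 2, 3, 4, 5, 6
  2: 1, 5, 6
  3: 1, 4, 5, 6
  4: 1, 3, 5
  5: 1, 2, 3, 4
  6: 1, 2, 3

Step 2: BFS from vertex 4 to find shortest path to 1:
  vertex 1 reached at distance 1

Step 3: Shortest path: 4 -> 1
Path length: 1 edge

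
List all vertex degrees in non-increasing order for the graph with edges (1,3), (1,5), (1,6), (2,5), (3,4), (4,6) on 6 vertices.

Step 1: Count edges incident to each vertex:
  deg(1) = 3 (neighbors: 3, 5, 6)
  deg(2) = 1 (neighbors: 5)
  deg(3) = 2 (neighbors: 1, 4)
  deg(4) = 2 (neighbors: 3, 6)
  deg(5) = 2 (neighbors: 1, 2)
  deg(6) = 2 (neighbors: 1, 4)

Step 2: Sort degrees in non-increasing order:
  Degrees: [3, 1, 2, 2, 2, 2] -> sorted: [3, 2, 2, 2, 2, 1]

Degree sequence: [3, 2, 2, 2, 2, 1]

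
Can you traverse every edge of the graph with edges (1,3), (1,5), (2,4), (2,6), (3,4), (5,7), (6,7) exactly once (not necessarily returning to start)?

Step 1: Find the degree of each vertex:
  deg(1) = 2
  deg(2) = 2
  deg(3) = 2
  deg(4) = 2
  deg(5) = 2
  deg(6) = 2
  deg(7) = 2

Step 2: Count vertices with odd degree:
  All vertices have even degree (0 odd-degree vertices)

Step 3: Apply Euler's theorem:
  - Eulerian circuit exists iff graph is connected and all vertices have even degree
  - Eulerian path exists iff graph is connected and has 0 or 2 odd-degree vertices

Graph is connected with 0 odd-degree vertices.
Both Eulerian circuit and Eulerian path exist.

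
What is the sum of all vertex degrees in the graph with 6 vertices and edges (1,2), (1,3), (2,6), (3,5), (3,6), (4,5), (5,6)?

Step 1: Count edges incident to each vertex:
  deg(1) = 2 (neighbors: 2, 3)
  deg(2) = 2 (neighbors: 1, 6)
  deg(3) = 3 (neighbors: 1, 5, 6)
  deg(4) = 1 (neighbors: 5)
  deg(5) = 3 (neighbors: 3, 4, 6)
  deg(6) = 3 (neighbors: 2, 3, 5)

Step 2: Sum all degrees:
  2 + 2 + 3 + 1 + 3 + 3 = 14

Verification: sum of degrees = 2 * |E| = 2 * 7 = 14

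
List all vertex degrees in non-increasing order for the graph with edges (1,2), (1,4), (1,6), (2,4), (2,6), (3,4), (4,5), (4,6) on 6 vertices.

Step 1: Count edges incident to each vertex:
  deg(1) = 3 (neighbors: 2, 4, 6)
  deg(2) = 3 (neighbors: 1, 4, 6)
  deg(3) = 1 (neighbors: 4)
  deg(4) = 5 (neighbors: 1, 2, 3, 5, 6)
  deg(5) = 1 (neighbors: 4)
  deg(6) = 3 (neighbors: 1, 2, 4)

Step 2: Sort degrees in non-increasing order:
  Degrees: [3, 3, 1, 5, 1, 3] -> sorted: [5, 3, 3, 3, 1, 1]

Degree sequence: [5, 3, 3, 3, 1, 1]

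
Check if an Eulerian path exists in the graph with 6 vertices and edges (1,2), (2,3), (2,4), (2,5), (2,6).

Step 1: Find the degree of each vertex:
  deg(1) = 1
  deg(2) = 5
  deg(3) = 1
  deg(4) = 1
  deg(5) = 1
  deg(6) = 1

Step 2: Count vertices with odd degree:
  Odd-degree vertices: 1, 2, 3, 4, 5, 6 (6 total)

Step 3: Apply Euler's theorem:
  - Eulerian circuit exists iff graph is connected and all vertices have even degree
  - Eulerian path exists iff graph is connected and has 0 or 2 odd-degree vertices

Graph has 6 odd-degree vertices (need 0 or 2).
Neither Eulerian path nor Eulerian circuit exists.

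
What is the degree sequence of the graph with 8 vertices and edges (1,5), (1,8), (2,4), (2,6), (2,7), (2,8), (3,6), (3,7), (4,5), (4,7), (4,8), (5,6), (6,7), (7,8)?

Step 1: Count edges incident to each vertex:
  deg(1) = 2 (neighbors: 5, 8)
  deg(2) = 4 (neighbors: 4, 6, 7, 8)
  deg(3) = 2 (neighbors: 6, 7)
  deg(4) = 4 (neighbors: 2, 5, 7, 8)
  deg(5) = 3 (neighbors: 1, 4, 6)
  deg(6) = 4 (neighbors: 2, 3, 5, 7)
  deg(7) = 5 (neighbors: 2, 3, 4, 6, 8)
  deg(8) = 4 (neighbors: 1, 2, 4, 7)

Step 2: Sort degrees in non-increasing order:
  Degrees: [2, 4, 2, 4, 3, 4, 5, 4] -> sorted: [5, 4, 4, 4, 4, 3, 2, 2]

Degree sequence: [5, 4, 4, 4, 4, 3, 2, 2]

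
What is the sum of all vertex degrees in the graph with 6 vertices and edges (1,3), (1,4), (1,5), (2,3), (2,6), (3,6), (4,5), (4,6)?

Step 1: Count edges incident to each vertex:
  deg(1) = 3 (neighbors: 3, 4, 5)
  deg(2) = 2 (neighbors: 3, 6)
  deg(3) = 3 (neighbors: 1, 2, 6)
  deg(4) = 3 (neighbors: 1, 5, 6)
  deg(5) = 2 (neighbors: 1, 4)
  deg(6) = 3 (neighbors: 2, 3, 4)

Step 2: Sum all degrees:
  3 + 2 + 3 + 3 + 2 + 3 = 16

Verification: sum of degrees = 2 * |E| = 2 * 8 = 16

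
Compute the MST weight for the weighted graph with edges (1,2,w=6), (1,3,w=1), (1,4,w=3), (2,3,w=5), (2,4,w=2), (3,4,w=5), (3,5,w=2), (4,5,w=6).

Apply Kruskal's algorithm (sort edges by weight, add if no cycle):

Sorted edges by weight:
  (1,3) w=1
  (2,4) w=2
  (3,5) w=2
  (1,4) w=3
  (2,3) w=5
  (3,4) w=5
  (1,2) w=6
  (4,5) w=6

Add edge (1,3) w=1 -- no cycle. Running total: 1
Add edge (2,4) w=2 -- no cycle. Running total: 3
Add edge (3,5) w=2 -- no cycle. Running total: 5
Add edge (1,4) w=3 -- no cycle. Running total: 8

MST edges: (1,3,w=1), (2,4,w=2), (3,5,w=2), (1,4,w=3)
Total MST weight: 1 + 2 + 2 + 3 = 8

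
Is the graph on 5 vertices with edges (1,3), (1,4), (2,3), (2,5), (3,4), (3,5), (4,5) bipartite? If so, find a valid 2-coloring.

Step 1: Attempt 2-coloring using BFS:
  Start at vertex 1, assign color 0
  Color vertex 3 with color 1 (neighbor of 1)
  Color vertex 4 with color 1 (neighbor of 1)
  Color vertex 2 with color 0 (neighbor of 3)

Step 2: Conflict found! Vertices 3 and 4 are adjacent but have the same color.
This means the graph contains an odd cycle.

The graph is NOT bipartite.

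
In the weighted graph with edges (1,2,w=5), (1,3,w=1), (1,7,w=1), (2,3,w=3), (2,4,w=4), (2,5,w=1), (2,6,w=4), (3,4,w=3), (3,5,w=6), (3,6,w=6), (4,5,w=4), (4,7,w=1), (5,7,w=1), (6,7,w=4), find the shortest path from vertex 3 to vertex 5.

Step 1: Build adjacency list with weights:
  1: 2(w=5), 3(w=1), 7(w=1)
  2: 1(w=5), 3(w=3), 4(w=4), 5(w=1), 6(w=4)
  3: 1(w=1), 2(w=3), 4(w=3), 5(w=6), 6(w=6)
  4: 2(w=4), 3(w=3), 5(w=4), 7(w=1)
  5: 2(w=1), 3(w=6), 4(w=4), 7(w=1)
  6: 2(w=4), 3(w=6), 7(w=4)
  7: 1(w=1), 4(w=1), 5(w=1), 6(w=4)

Step 2: Apply Dijkstra's algorithm from vertex 3:
  Visit vertex 3 (distance=0)
    Update dist[1] = 1
    Update dist[2] = 3
    Update dist[4] = 3
    Update dist[5] = 6
    Update dist[6] = 6
  Visit vertex 1 (distance=1)
    Update dist[7] = 2
  Visit vertex 7 (distance=2)
    Update dist[5] = 3
  Visit vertex 2 (distance=3)
  Visit vertex 4 (distance=3)
  Visit vertex 5 (distance=3)

Step 3: Shortest path: 3 -> 1 -> 7 -> 5
Total weight: 1 + 1 + 1 = 3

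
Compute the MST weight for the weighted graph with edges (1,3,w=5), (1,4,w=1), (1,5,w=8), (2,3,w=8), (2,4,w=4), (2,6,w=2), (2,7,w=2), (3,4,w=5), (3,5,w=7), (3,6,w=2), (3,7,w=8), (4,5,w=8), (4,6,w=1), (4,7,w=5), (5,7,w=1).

Apply Kruskal's algorithm (sort edges by weight, add if no cycle):

Sorted edges by weight:
  (1,4) w=1
  (4,6) w=1
  (5,7) w=1
  (2,6) w=2
  (2,7) w=2
  (3,6) w=2
  (2,4) w=4
  (1,3) w=5
  (3,4) w=5
  (4,7) w=5
  (3,5) w=7
  (1,5) w=8
  (2,3) w=8
  (3,7) w=8
  (4,5) w=8

Add edge (1,4) w=1 -- no cycle. Running total: 1
Add edge (4,6) w=1 -- no cycle. Running total: 2
Add edge (5,7) w=1 -- no cycle. Running total: 3
Add edge (2,6) w=2 -- no cycle. Running total: 5
Add edge (2,7) w=2 -- no cycle. Running total: 7
Add edge (3,6) w=2 -- no cycle. Running total: 9

MST edges: (1,4,w=1), (4,6,w=1), (5,7,w=1), (2,6,w=2), (2,7,w=2), (3,6,w=2)
Total MST weight: 1 + 1 + 1 + 2 + 2 + 2 = 9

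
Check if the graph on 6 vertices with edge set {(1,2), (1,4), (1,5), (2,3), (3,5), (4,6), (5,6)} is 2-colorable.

Step 1: Attempt 2-coloring using BFS:
  Start at vertex 1, assign color 0
  Color vertex 2 with color 1 (neighbor of 1)
  Color vertex 4 with color 1 (neighbor of 1)
  Color vertex 5 with color 1 (neighbor of 1)
  Color vertex 3 with color 0 (neighbor of 2)
  Color vertex 6 with color 0 (neighbor of 4)

Step 2: 2-coloring succeeded. No conflicts found.
  Set A (color 0): {1, 3, 6}
  Set B (color 1): {2, 4, 5}

The graph is bipartite with partition {1, 3, 6}, {2, 4, 5}.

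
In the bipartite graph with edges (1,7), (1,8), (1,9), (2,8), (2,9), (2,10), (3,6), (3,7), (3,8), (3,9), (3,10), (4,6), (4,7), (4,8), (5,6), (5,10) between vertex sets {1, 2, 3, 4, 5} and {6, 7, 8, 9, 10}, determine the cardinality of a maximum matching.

Step 1: List the neighbors of each left vertex:
  1: 7, 8, 9
  2: 8, 9, 10
  3: 6, 7, 8, 9, 10
  4: 6, 7, 8
  5: 6, 10

Step 2: Greedily match left vertices, then look for augmenting paths:
  Match 1 -- 7
  Match 2 -- 8
  Match 3 -- 9
  Match 4 -- 6
  Match 5 -- 10
  No augmenting path remains.

Step 3: Verify this is maximum:
  Matching size 5 = min(|L|, |R|) = min(5, 5), which is an upper bound, so this matching is maximum.

Maximum matching: {(1,7), (2,8), (3,9), (4,6), (5,10)}
Size: 5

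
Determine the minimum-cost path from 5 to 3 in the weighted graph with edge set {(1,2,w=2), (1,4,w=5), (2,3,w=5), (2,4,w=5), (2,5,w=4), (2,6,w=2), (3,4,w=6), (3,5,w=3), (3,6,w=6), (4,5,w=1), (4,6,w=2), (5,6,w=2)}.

Step 1: Build adjacency list with weights:
  1: 2(w=2), 4(w=5)
  2: 1(w=2), 3(w=5), 4(w=5), 5(w=4), 6(w=2)
  3: 2(w=5), 4(w=6), 5(w=3), 6(w=6)
  4: 1(w=5), 2(w=5), 3(w=6), 5(w=1), 6(w=2)
  5: 2(w=4), 3(w=3), 4(w=1), 6(w=2)
  6: 2(w=2), 3(w=6), 4(w=2), 5(w=2)

Step 2: Apply Dijkstra's algorithm from vertex 5:
  Visit vertex 5 (distance=0)
    Update dist[2] = 4
    Update dist[3] = 3
    Update dist[4] = 1
    Update dist[6] = 2
  Visit vertex 4 (distance=1)
    Update dist[1] = 6
  Visit vertex 6 (distance=2)
  Visit vertex 3 (distance=3)

Step 3: Shortest path: 5 -> 3
Total weight: 3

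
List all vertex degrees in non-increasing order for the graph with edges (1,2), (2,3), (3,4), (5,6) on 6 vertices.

Step 1: Count edges incident to each vertex:
  deg(1) = 1 (neighbors: 2)
  deg(2) = 2 (neighbors: 1, 3)
  deg(3) = 2 (neighbors: 2, 4)
  deg(4) = 1 (neighbors: 3)
  deg(5) = 1 (neighbors: 6)
  deg(6) = 1 (neighbors: 5)

Step 2: Sort degrees in non-increasing order:
  Degrees: [1, 2, 2, 1, 1, 1] -> sorted: [2, 2, 1, 1, 1, 1]

Degree sequence: [2, 2, 1, 1, 1, 1]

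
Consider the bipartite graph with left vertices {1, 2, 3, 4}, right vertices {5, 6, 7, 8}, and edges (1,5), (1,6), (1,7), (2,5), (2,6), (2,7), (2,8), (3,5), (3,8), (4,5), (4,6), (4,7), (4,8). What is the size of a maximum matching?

Step 1: List the neighbors of each left vertex:
  1: 5, 6, 7
  2: 5, 6, 7, 8
  3: 5, 8
  4: 5, 6, 7, 8

Step 2: Greedily match left vertices, then look for augmenting paths:
  Match 1 -- 5
  Match 2 -- 6
  Match 3 -- 8
  Match 4 -- 7
  No augmenting path remains.

Step 3: Verify this is maximum:
  Matching size 4 = min(|L|, |R|) = min(4, 4), which is an upper bound, so this matching is maximum.

Maximum matching: {(1,5), (2,6), (3,8), (4,7)}
Size: 4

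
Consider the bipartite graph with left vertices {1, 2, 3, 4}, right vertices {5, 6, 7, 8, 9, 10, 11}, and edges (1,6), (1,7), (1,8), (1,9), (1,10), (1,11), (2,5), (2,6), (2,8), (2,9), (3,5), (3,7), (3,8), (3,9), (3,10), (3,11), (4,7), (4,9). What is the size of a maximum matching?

Step 1: List the neighbors of each left vertex:
  1: 6, 7, 8, 9, 10, 11
  2: 5, 6, 8, 9
  3: 5, 7, 8, 9, 10, 11
  4: 7, 9

Step 2: Greedily match left vertices, then look for augmenting paths:
  Match 1 -- 6
  Match 2 -- 5
  Match 3 -- 7
  Match 4 -- 9
  No augmenting path remains.

Step 3: Verify this is maximum:
  Matching size 4 = min(|L|, |R|) = min(4, 7), which is an upper bound, so this matching is maximum.

Maximum matching: {(1,6), (2,5), (3,7), (4,9)}
Size: 4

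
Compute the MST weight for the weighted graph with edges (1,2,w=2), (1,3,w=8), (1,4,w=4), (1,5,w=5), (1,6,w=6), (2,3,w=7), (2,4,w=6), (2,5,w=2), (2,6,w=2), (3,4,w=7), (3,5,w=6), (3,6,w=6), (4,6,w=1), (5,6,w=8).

Apply Kruskal's algorithm (sort edges by weight, add if no cycle):

Sorted edges by weight:
  (4,6) w=1
  (1,2) w=2
  (2,5) w=2
  (2,6) w=2
  (1,4) w=4
  (1,5) w=5
  (1,6) w=6
  (2,4) w=6
  (3,5) w=6
  (3,6) w=6
  (2,3) w=7
  (3,4) w=7
  (1,3) w=8
  (5,6) w=8

Add edge (4,6) w=1 -- no cycle. Running total: 1
Add edge (1,2) w=2 -- no cycle. Running total: 3
Add edge (2,5) w=2 -- no cycle. Running total: 5
Add edge (2,6) w=2 -- no cycle. Running total: 7
Skip edge (1,4) w=4 -- would create cycle
Skip edge (1,5) w=5 -- would create cycle
Skip edge (1,6) w=6 -- would create cycle
Skip edge (2,4) w=6 -- would create cycle
Add edge (3,5) w=6 -- no cycle. Running total: 13

MST edges: (4,6,w=1), (1,2,w=2), (2,5,w=2), (2,6,w=2), (3,5,w=6)
Total MST weight: 1 + 2 + 2 + 2 + 6 = 13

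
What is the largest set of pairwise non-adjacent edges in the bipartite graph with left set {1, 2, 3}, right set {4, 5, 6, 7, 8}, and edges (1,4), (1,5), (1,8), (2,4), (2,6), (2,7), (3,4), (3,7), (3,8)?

Step 1: List the neighbors of each left vertex:
  1: 4, 5, 8
  2: 4, 6, 7
  3: 4, 7, 8

Step 2: Greedily match left vertices, then look for augmenting paths:
  Match 1 -- 4
  Match 2 -- 6
  Match 3 -- 7
  No augmenting path remains.

Step 3: Verify this is maximum:
  Matching size 3 = min(|L|, |R|) = min(3, 5), which is an upper bound, so this matching is maximum.

Maximum matching: {(1,4), (2,6), (3,7)}
Size: 3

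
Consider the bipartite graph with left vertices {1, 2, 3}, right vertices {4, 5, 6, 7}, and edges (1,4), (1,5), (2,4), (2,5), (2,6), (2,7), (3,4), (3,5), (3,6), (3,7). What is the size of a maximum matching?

Step 1: List the neighbors of each left vertex:
  1: 4, 5
  2: 4, 5, 6, 7
  3: 4, 5, 6, 7

Step 2: Greedily match left vertices, then look for augmenting paths:
  Match 1 -- 4
  Match 2 -- 5
  Match 3 -- 6
  No augmenting path remains.

Step 3: Verify this is maximum:
  Matching size 3 = min(|L|, |R|) = min(3, 4), which is an upper bound, so this matching is maximum.

Maximum matching: {(1,4), (2,5), (3,6)}
Size: 3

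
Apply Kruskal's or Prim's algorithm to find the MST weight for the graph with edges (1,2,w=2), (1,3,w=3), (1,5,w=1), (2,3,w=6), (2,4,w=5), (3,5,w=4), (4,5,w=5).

Apply Kruskal's algorithm (sort edges by weight, add if no cycle):

Sorted edges by weight:
  (1,5) w=1
  (1,2) w=2
  (1,3) w=3
  (3,5) w=4
  (2,4) w=5
  (4,5) w=5
  (2,3) w=6

Add edge (1,5) w=1 -- no cycle. Running total: 1
Add edge (1,2) w=2 -- no cycle. Running total: 3
Add edge (1,3) w=3 -- no cycle. Running total: 6
Skip edge (3,5) w=4 -- would create cycle
Add edge (2,4) w=5 -- no cycle. Running total: 11

MST edges: (1,5,w=1), (1,2,w=2), (1,3,w=3), (2,4,w=5)
Total MST weight: 1 + 2 + 3 + 5 = 11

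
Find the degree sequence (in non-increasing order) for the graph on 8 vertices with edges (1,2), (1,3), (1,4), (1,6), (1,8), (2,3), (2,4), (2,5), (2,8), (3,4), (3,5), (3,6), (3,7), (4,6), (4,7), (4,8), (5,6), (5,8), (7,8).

Step 1: Count edges incident to each vertex:
  deg(1) = 5 (neighbors: 2, 3, 4, 6, 8)
  deg(2) = 5 (neighbors: 1, 3, 4, 5, 8)
  deg(3) = 6 (neighbors: 1, 2, 4, 5, 6, 7)
  deg(4) = 6 (neighbors: 1, 2, 3, 6, 7, 8)
  deg(5) = 4 (neighbors: 2, 3, 6, 8)
  deg(6) = 4 (neighbors: 1, 3, 4, 5)
  deg(7) = 3 (neighbors: 3, 4, 8)
  deg(8) = 5 (neighbors: 1, 2, 4, 5, 7)

Step 2: Sort degrees in non-increasing order:
  Degrees: [5, 5, 6, 6, 4, 4, 3, 5] -> sorted: [6, 6, 5, 5, 5, 4, 4, 3]

Degree sequence: [6, 6, 5, 5, 5, 4, 4, 3]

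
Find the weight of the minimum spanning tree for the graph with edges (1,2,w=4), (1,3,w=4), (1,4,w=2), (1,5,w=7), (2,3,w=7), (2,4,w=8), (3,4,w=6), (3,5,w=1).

Apply Kruskal's algorithm (sort edges by weight, add if no cycle):

Sorted edges by weight:
  (3,5) w=1
  (1,4) w=2
  (1,3) w=4
  (1,2) w=4
  (3,4) w=6
  (1,5) w=7
  (2,3) w=7
  (2,4) w=8

Add edge (3,5) w=1 -- no cycle. Running total: 1
Add edge (1,4) w=2 -- no cycle. Running total: 3
Add edge (1,3) w=4 -- no cycle. Running total: 7
Add edge (1,2) w=4 -- no cycle. Running total: 11

MST edges: (3,5,w=1), (1,4,w=2), (1,3,w=4), (1,2,w=4)
Total MST weight: 1 + 2 + 4 + 4 = 11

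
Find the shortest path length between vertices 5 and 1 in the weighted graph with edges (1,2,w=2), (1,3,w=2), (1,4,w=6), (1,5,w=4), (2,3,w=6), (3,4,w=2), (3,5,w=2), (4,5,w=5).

Step 1: Build adjacency list with weights:
  1: 2(w=2), 3(w=2), 4(w=6), 5(w=4)
  2: 1(w=2), 3(w=6)
  3: 1(w=2), 2(w=6), 4(w=2), 5(w=2)
  4: 1(w=6), 3(w=2), 5(w=5)
  5: 1(w=4), 3(w=2), 4(w=5)

Step 2: Apply Dijkstra's algorithm from vertex 5:
  Visit vertex 5 (distance=0)
    Update dist[1] = 4
    Update dist[3] = 2
    Update dist[4] = 5
  Visit vertex 3 (distance=2)
    Update dist[2] = 8
    Update dist[4] = 4
  Visit vertex 1 (distance=4)
    Update dist[2] = 6

Step 3: Shortest path: 5 -> 1
Total weight: 4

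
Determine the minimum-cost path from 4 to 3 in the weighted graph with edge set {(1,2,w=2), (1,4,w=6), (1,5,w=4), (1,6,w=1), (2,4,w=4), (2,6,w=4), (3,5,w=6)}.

Step 1: Build adjacency list with weights:
  1: 2(w=2), 4(w=6), 5(w=4), 6(w=1)
  2: 1(w=2), 4(w=4), 6(w=4)
  3: 5(w=6)
  4: 1(w=6), 2(w=4)
  5: 1(w=4), 3(w=6)
  6: 1(w=1), 2(w=4)

Step 2: Apply Dijkstra's algorithm from vertex 4:
  Visit vertex 4 (distance=0)
    Update dist[1] = 6
    Update dist[2] = 4
  Visit vertex 2 (distance=4)
    Update dist[6] = 8
  Visit vertex 1 (distance=6)
    Update dist[5] = 10
    Update dist[6] = 7
  Visit vertex 6 (distance=7)
  Visit vertex 5 (distance=10)
    Update dist[3] = 16
  Visit vertex 3 (distance=16)

Step 3: Shortest path: 4 -> 1 -> 5 -> 3
Total weight: 6 + 4 + 6 = 16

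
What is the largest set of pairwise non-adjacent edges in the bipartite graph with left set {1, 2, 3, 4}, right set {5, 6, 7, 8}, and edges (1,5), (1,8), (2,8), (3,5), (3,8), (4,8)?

Step 1: List the neighbors of each left vertex:
  1: 5, 8
  2: 8
  3: 5, 8
  4: 8

Step 2: Greedily match left vertices, then look for augmenting paths:
  Match 1 -- 5
  Match 2 -- 8
  No augmenting path remains.

Step 3: Verify this is maximum:
  Matching has size 2. The vertex set {5, 8} covers every edge and has size 2; any matching has at most one edge per cover vertex, so 2 is maximum (König's theorem).

Maximum matching: {(1,5), (2,8)}
Size: 2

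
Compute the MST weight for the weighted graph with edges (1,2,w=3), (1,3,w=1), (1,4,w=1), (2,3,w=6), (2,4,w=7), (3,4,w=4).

Apply Kruskal's algorithm (sort edges by weight, add if no cycle):

Sorted edges by weight:
  (1,4) w=1
  (1,3) w=1
  (1,2) w=3
  (3,4) w=4
  (2,3) w=6
  (2,4) w=7

Add edge (1,4) w=1 -- no cycle. Running total: 1
Add edge (1,3) w=1 -- no cycle. Running total: 2
Add edge (1,2) w=3 -- no cycle. Running total: 5

MST edges: (1,4,w=1), (1,3,w=1), (1,2,w=3)
Total MST weight: 1 + 1 + 3 = 5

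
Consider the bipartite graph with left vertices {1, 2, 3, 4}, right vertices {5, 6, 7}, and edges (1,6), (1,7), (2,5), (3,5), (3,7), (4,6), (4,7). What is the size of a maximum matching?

Step 1: List the neighbors of each left vertex:
  1: 6, 7
  2: 5
  3: 5, 7
  4: 6, 7

Step 2: Greedily match left vertices, then look for augmenting paths:
  Match 1 -- 6
  Match 2 -- 5
  Match 3 -- 7
  No augmenting path remains.

Step 3: Verify this is maximum:
  Matching size 3 = min(|L|, |R|) = min(4, 3), which is an upper bound, so this matching is maximum.

Maximum matching: {(1,6), (2,5), (3,7)}
Size: 3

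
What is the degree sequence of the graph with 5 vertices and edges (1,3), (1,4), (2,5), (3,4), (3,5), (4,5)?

Step 1: Count edges incident to each vertex:
  deg(1) = 2 (neighbors: 3, 4)
  deg(2) = 1 (neighbors: 5)
  deg(3) = 3 (neighbors: 1, 4, 5)
  deg(4) = 3 (neighbors: 1, 3, 5)
  deg(5) = 3 (neighbors: 2, 3, 4)

Step 2: Sort degrees in non-increasing order:
  Degrees: [2, 1, 3, 3, 3] -> sorted: [3, 3, 3, 2, 1]

Degree sequence: [3, 3, 3, 2, 1]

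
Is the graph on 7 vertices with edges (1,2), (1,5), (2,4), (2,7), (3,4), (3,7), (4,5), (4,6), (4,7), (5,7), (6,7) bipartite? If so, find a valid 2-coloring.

Step 1: Attempt 2-coloring using BFS:
  Start at vertex 1, assign color 0
  Color vertex 2 with color 1 (neighbor of 1)
  Color vertex 5 with color 1 (neighbor of 1)
  Color vertex 4 with color 0 (neighbor of 2)
  Color vertex 7 with color 0 (neighbor of 2)
  Color vertex 3 with color 1 (neighbor of 4)
  Color vertex 6 with color 1 (neighbor of 4)

Step 2: Conflict found! Vertices 4 and 7 are adjacent but have the same color.
This means the graph contains an odd cycle.

The graph is NOT bipartite.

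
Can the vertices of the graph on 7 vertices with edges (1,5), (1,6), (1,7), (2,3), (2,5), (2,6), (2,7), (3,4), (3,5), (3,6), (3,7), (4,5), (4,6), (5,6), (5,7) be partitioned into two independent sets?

Step 1: Attempt 2-coloring using BFS:
  Start at vertex 1, assign color 0
  Color vertex 5 with color 1 (neighbor of 1)
  Color vertex 6 with color 1 (neighbor of 1)
  Color vertex 7 with color 1 (neighbor of 1)
  Color vertex 2 with color 0 (neighbor of 5)
  Color vertex 3 with color 0 (neighbor of 5)
  Color vertex 4 with color 0 (neighbor of 5)

Step 2: Conflict found! Vertices 5 and 6 are adjacent but have the same color.
This means the graph contains an odd cycle.

The graph is NOT bipartite.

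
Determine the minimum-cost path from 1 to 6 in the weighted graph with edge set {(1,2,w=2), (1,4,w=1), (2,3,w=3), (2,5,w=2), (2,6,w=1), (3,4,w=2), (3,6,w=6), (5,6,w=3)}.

Step 1: Build adjacency list with weights:
  1: 2(w=2), 4(w=1)
  2: 1(w=2), 3(w=3), 5(w=2), 6(w=1)
  3: 2(w=3), 4(w=2), 6(w=6)
  4: 1(w=1), 3(w=2)
  5: 2(w=2), 6(w=3)
  6: 2(w=1), 3(w=6), 5(w=3)

Step 2: Apply Dijkstra's algorithm from vertex 1:
  Visit vertex 1 (distance=0)
    Update dist[2] = 2
    Update dist[4] = 1
  Visit vertex 4 (distance=1)
    Update dist[3] = 3
  Visit vertex 2 (distance=2)
    Update dist[5] = 4
    Update dist[6] = 3
  Visit vertex 3 (distance=3)
  Visit vertex 6 (distance=3)

Step 3: Shortest path: 1 -> 2 -> 6
Total weight: 2 + 1 = 3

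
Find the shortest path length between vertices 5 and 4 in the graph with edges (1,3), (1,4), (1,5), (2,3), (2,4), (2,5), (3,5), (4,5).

Step 1: Build adjacency list:
  1: 3, 4, 5
  2: 3, 4, 5
  3: 1, 2, 5
  4: 1, 2, 5
  5: 1, 2, 3, 4

Step 2: BFS from vertex 5 to find shortest path to 4:
  vertex 1 reached at distance 1
  vertex 2 reached at distance 1
  vertex 3 reached at distance 1
  vertex 4 reached at distance 1

Step 3: Shortest path: 5 -> 4
Path length: 1 edge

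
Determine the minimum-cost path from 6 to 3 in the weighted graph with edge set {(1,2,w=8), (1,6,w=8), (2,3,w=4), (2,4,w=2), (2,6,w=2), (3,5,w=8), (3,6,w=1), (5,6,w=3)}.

Step 1: Build adjacency list with weights:
  1: 2(w=8), 6(w=8)
  2: 1(w=8), 3(w=4), 4(w=2), 6(w=2)
  3: 2(w=4), 5(w=8), 6(w=1)
  4: 2(w=2)
  5: 3(w=8), 6(w=3)
  6: 1(w=8), 2(w=2), 3(w=1), 5(w=3)

Step 2: Apply Dijkstra's algorithm from vertex 6:
  Visit vertex 6 (distance=0)
    Update dist[1] = 8
    Update dist[2] = 2
    Update dist[3] = 1
    Update dist[5] = 3
  Visit vertex 3 (distance=1)

Step 3: Shortest path: 6 -> 3
Total weight: 1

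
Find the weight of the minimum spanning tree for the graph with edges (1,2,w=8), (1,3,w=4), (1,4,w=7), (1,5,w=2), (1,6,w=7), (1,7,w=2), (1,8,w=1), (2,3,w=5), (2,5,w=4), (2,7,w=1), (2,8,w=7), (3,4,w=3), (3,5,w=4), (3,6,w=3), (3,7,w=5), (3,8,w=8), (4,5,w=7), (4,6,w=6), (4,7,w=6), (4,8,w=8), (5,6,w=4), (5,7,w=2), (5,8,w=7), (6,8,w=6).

Apply Kruskal's algorithm (sort edges by weight, add if no cycle):

Sorted edges by weight:
  (1,8) w=1
  (2,7) w=1
  (1,7) w=2
  (1,5) w=2
  (5,7) w=2
  (3,6) w=3
  (3,4) w=3
  (1,3) w=4
  (2,5) w=4
  (3,5) w=4
  (5,6) w=4
  (2,3) w=5
  (3,7) w=5
  (4,7) w=6
  (4,6) w=6
  (6,8) w=6
  (1,4) w=7
  (1,6) w=7
  (2,8) w=7
  (4,5) w=7
  (5,8) w=7
  (1,2) w=8
  (3,8) w=8
  (4,8) w=8

Add edge (1,8) w=1 -- no cycle. Running total: 1
Add edge (2,7) w=1 -- no cycle. Running total: 2
Add edge (1,7) w=2 -- no cycle. Running total: 4
Add edge (1,5) w=2 -- no cycle. Running total: 6
Skip edge (5,7) w=2 -- would create cycle
Add edge (3,6) w=3 -- no cycle. Running total: 9
Add edge (3,4) w=3 -- no cycle. Running total: 12
Add edge (1,3) w=4 -- no cycle. Running total: 16

MST edges: (1,8,w=1), (2,7,w=1), (1,7,w=2), (1,5,w=2), (3,6,w=3), (3,4,w=3), (1,3,w=4)
Total MST weight: 1 + 1 + 2 + 2 + 3 + 3 + 4 = 16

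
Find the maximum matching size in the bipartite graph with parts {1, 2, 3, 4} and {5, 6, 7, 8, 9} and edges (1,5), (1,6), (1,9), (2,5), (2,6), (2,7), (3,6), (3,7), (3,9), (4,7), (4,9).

Step 1: List the neighbors of each left vertex:
  1: 5, 6, 9
  2: 5, 6, 7
  3: 6, 7, 9
  4: 7, 9

Step 2: Greedily match left vertices, then look for augmenting paths:
  Match 1 -- 5
  Match 2 -- 6
  Match 3 -- 7
  Match 4 -- 9
  No augmenting path remains.

Step 3: Verify this is maximum:
  Matching size 4 = min(|L|, |R|) = min(4, 5), which is an upper bound, so this matching is maximum.

Maximum matching: {(1,5), (2,6), (3,7), (4,9)}
Size: 4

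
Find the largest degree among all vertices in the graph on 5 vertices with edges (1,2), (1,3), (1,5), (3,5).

Step 1: Count edges incident to each vertex:
  deg(1) = 3 (neighbors: 2, 3, 5)
  deg(2) = 1 (neighbors: 1)
  deg(3) = 2 (neighbors: 1, 5)
  deg(4) = 0 (neighbors: none)
  deg(5) = 2 (neighbors: 1, 3)

Step 2: Find maximum:
  max(3, 1, 2, 0, 2) = 3 (vertex 1)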